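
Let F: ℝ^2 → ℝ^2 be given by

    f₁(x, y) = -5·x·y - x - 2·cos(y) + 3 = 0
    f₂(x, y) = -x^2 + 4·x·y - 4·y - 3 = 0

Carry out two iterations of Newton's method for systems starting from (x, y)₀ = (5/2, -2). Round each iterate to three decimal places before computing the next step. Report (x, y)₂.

(0.479, -0.472)

At (5/2, -2): F = (26.33229, -21.250).
Jacobian J = [[-5·y - 1, -5·x + 2·sin(y)], [-2·x + 4·y, 4·x - 4]].
At the point, J = [[9.000, -14.31859], [-13.000, 6.000]] (det J = -132.14173).
Solving J·Δ = −F gives Δ = (-1.107, 1.143).
Then the next iterate is (x, y)₁ = (1.393, -0.857).
Round to (1.393, -0.857) and repeat: F = (6.26659, -6.28765), J = [[3.285, -8.47676], [-6.214, 1.572]].
Δ = (-0.914, 0.385), so (x, y)₂ = (0.479, -0.472).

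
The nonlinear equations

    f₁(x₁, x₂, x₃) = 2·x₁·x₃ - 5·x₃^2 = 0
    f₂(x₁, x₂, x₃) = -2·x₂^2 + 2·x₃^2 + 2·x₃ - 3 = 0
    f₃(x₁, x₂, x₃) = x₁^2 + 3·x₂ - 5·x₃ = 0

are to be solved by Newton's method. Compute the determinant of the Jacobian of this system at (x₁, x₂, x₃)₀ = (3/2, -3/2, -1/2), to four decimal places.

J = [[2·x₃, 0, 2·x₁ - 10·x₃], [0, -4·x₂, 4·x₃ + 2], [2·x₁, 3, -5]].
At the point, J = [[-1.0000, 0.0000, 8.0000], [0.0000, 6.0000, 0.0000], [3.0000, 3.0000, -5.0000]].
det J = -114.0000.

-114.0000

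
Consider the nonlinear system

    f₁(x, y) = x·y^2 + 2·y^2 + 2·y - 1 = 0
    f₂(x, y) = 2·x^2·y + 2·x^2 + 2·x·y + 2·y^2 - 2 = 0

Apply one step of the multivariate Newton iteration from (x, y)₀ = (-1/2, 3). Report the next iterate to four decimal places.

(-0.8805, 1.6295)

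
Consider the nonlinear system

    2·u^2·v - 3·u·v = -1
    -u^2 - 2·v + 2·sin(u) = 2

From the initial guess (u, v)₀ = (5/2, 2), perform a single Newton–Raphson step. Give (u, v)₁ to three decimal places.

(-4.138, 18.386)

At (5/2, 2): F = (11.000, -11.05306).
Jacobian J = [[4·u·v - 3·v, 2·u^2 - 3·u], [-2·u + 2·cos(u), -2]].
At the point, J = [[14.000, 5.000], [-6.60229, -2.000]] (det J = 5.01144).
Solving J·Δ = −F gives Δ = (-6.638, 16.386).
Then the next iterate is (u, v)₁ = (-4.138, 18.386).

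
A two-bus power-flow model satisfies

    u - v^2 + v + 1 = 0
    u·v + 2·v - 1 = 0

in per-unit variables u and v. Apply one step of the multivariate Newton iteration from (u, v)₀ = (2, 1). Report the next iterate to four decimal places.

(-1.0000, 1.0000)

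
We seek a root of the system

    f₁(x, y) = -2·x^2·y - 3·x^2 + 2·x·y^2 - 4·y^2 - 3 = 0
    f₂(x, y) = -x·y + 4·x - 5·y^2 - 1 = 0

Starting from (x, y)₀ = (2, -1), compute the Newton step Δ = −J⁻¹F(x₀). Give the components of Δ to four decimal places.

At (2, -1): F = (-7.0000, 4.0000).
Jacobian J = [[-4·x·y - 6·x + 2·y^2, -2·x^2 + 4·x·y - 8·y], [-y + 4, -x - 10·y]].
At the point, J = [[-2.0000, -8.0000], [5.0000, 8.0000]] (det J = 24.0000).
Solving J·Δ = −F gives Δ = (1.0000, -1.1250).

(1.0000, -1.1250)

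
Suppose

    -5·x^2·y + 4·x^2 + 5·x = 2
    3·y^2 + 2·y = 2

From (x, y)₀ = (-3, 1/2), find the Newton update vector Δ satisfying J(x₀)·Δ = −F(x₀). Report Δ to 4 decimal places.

(-1.4375, 0.0500)

At (-3, 1/2): F = (-3.5000, -0.2500).
Jacobian J = [[-10·x·y + 8·x + 5, -5·x^2], [0, 6·y + 2]].
At the point, J = [[-4.0000, -45.0000], [0.0000, 5.0000]] (det J = -20.0000).
Solving J·Δ = −F gives Δ = (-1.4375, 0.0500).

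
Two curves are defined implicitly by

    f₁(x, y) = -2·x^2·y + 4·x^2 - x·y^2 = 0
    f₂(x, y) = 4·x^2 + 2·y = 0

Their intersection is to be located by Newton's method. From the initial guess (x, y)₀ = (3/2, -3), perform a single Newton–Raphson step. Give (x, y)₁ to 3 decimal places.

At (3/2, -3): F = (9.000, 3.000).
Jacobian J = [[-4·x·y + 8·x - y^2, -2·x^2 - 2·x·y], [8·x, 2]].
At the point, J = [[21.000, 4.500], [12.000, 2.000]] (det J = -12.000).
Solving J·Δ = −F gives Δ = (0.375, -3.750).
Then the next iterate is (x, y)₁ = (1.875, -6.750).

(1.875, -6.750)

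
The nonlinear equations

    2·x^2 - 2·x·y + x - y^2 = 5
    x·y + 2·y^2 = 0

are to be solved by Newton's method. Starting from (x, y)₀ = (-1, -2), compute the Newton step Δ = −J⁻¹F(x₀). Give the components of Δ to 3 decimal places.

(-16.000, 4.667)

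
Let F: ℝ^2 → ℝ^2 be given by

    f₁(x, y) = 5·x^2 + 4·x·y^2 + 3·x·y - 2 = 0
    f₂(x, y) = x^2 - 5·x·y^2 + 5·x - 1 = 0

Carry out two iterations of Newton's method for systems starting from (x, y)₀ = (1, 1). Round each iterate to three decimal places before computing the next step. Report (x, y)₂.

At (1, 1): F = (10.000, 0.000).
Jacobian J = [[10·x + 4·y^2 + 3·y, 8·x·y + 3·x], [2·x - 5·y^2 + 5, -10·x·y]].
At the point, J = [[17.000, 11.000], [2.000, -10.000]] (det J = -192.000).
Solving J·Δ = −F gives Δ = (-0.521, -0.104).
Then the next iterate is (x, y)₁ = (0.479, 0.896).
Round to (0.479, 0.896) and repeat: F = (1.97295, -0.29830), J = [[10.68926, 4.87047], [1.94392, -4.29184]].
Δ = (-0.127, -0.127), so (x, y)₂ = (0.352, 0.769).

(0.352, 0.769)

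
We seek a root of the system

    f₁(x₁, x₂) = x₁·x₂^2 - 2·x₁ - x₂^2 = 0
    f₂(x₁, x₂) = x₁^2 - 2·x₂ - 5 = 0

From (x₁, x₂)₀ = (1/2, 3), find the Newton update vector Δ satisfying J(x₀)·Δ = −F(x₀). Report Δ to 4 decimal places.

(-1.9318, -6.3409)

At (1/2, 3): F = (-5.5000, -10.7500).
Jacobian J = [[x₂^2 - 2, 2·x₁·x₂ - 2·x₂], [2·x₁, -2]].
At the point, J = [[7.0000, -3.0000], [1.0000, -2.0000]] (det J = -11.0000).
Solving J·Δ = −F gives Δ = (-1.9318, -6.3409).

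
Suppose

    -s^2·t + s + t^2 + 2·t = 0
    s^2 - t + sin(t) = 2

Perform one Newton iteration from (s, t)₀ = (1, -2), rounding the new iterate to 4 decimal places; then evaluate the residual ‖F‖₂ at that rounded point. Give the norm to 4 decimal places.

At (1, -2): F = (3.0000, 0.090703).
Jacobian J = [[-2·s·t + 1, -s^2 + 2·t + 2], [2·s, cos(t) - 1]].
At the point, J = [[5.0000, -3.0000], [2.0000, -1.416147]] (det J = -1.080734).
Solving J·Δ = −F gives Δ = (-3.6793, -5.1321).
Then the next iterate is (s, t)₁ = (-2.6793, -7.1321).
Re-evaluating at (-2.6793, -7.1321): F = (85.122189, 11.560185), so ‖F‖₂ = 85.9036.

85.9036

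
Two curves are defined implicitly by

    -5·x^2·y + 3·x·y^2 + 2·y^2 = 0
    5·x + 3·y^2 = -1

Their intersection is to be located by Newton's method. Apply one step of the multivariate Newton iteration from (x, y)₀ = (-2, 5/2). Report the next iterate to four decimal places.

At (-2, 5/2): F = (-75.0000, 9.7500).
Jacobian J = [[-10·x·y + 3·y^2, -5·x^2 + 6·x·y + 4·y], [5, 6·y]].
At the point, J = [[68.7500, -40.0000], [5.0000, 15.0000]] (det J = 1231.2500).
Solving J·Δ = −F gives Δ = (0.5970, -0.8490).
Then the next iterate is (x, y)₁ = (-1.4030, 1.6510).

(-1.4030, 1.6510)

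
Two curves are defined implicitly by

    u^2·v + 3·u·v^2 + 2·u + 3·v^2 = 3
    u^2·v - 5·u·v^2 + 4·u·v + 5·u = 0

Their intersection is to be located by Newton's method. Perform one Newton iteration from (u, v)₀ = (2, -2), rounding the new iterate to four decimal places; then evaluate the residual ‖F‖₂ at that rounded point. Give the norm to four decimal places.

15.8339

At (2, -2): F = (29.0000, -54.0000).
Jacobian J = [[2·u·v + 3·v^2 + 2, u^2 + 6·u·v + 6·v], [2·u·v - 5·v^2 + 4·v + 5, u^2 - 10·u·v + 4·u]].
At the point, J = [[6.0000, -32.0000], [-31.0000, 52.0000]] (det J = -680.0000).
Solving J·Δ = −F gives Δ = (-0.3235, 0.8456).
Then the next iterate is (u, v)₁ = (1.6765, -1.1544).
Re-evaluating at (1.6765, -1.1544): F = (7.808811, -13.774373), so ‖F‖₂ = 15.8339.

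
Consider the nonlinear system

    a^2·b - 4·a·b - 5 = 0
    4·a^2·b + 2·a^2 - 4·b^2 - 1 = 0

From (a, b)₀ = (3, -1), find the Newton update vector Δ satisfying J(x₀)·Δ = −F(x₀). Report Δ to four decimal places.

(-1.2661, 0.1774)

At (3, -1): F = (-2.0000, -23.0000).
Jacobian J = [[2·a·b - 4·b, a^2 - 4·a], [8·a·b + 4·a, 4·a^2 - 8·b]].
At the point, J = [[-2.0000, -3.0000], [-12.0000, 44.0000]] (det J = -124.0000).
Solving J·Δ = −F gives Δ = (-1.2661, 0.1774).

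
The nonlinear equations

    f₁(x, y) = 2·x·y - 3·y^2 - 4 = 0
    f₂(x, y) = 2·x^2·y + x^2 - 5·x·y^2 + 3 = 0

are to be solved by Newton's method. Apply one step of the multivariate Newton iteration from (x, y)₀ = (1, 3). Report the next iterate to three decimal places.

(1.211, 1.517)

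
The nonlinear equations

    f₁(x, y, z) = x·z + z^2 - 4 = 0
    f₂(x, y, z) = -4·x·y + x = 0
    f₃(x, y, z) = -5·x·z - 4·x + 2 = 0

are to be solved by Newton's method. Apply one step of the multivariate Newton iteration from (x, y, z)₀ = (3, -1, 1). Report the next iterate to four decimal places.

(-1.1667, -1.4861, 1.8333)

At (3, -1, 1): F = (0.0000, 15.0000, -25.0000).
Jacobian J = [[z, 0, x + 2·z], [-4·y + 1, -4·x, 0], [-5·z - 4, 0, -5·x]].
At the point, J = [[1.0000, 0.0000, 5.0000], [5.0000, -12.0000, 0.0000], [-9.0000, 0.0000, -15.0000]] (det J = -360.0000).
Solving J·Δ = −F gives Δ = (-4.1667, -0.4861, 0.8333).
Then the next iterate is (x, y, z)₁ = (-1.1667, -1.4861, 1.8333).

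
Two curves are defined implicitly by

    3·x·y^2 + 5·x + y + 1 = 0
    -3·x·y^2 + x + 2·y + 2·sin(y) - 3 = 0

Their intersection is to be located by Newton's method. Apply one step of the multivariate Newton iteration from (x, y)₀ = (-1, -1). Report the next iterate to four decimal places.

At (-1, -1): F = (-8.0000, -4.682942).
Jacobian J = [[3·y^2 + 5, 6·x·y + 1], [-3·y^2 + 1, -6·x·y + 2·cos(y) + 2]].
At the point, J = [[8.0000, 7.0000], [-2.0000, -2.919395]] (det J = -9.355163).
Solving J·Δ = −F gives Δ = (6.0005, -5.7149).
Then the next iterate is (x, y)₁ = (5.0005, -6.7149).

(5.0005, -6.7149)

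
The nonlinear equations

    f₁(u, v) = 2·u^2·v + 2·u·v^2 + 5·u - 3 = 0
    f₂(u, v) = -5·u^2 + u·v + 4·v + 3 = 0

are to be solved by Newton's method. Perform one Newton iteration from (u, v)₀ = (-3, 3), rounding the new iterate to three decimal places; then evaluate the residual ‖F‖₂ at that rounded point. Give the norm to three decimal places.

13.647

At (-3, 3): F = (-18.000, -39.000).
Jacobian J = [[4·u·v + 2·v^2 + 5, 2·u^2 + 4·u·v], [-10·u + v, u + 4]].
At the point, J = [[-13.000, -18.000], [33.000, 1.000]] (det J = 581.000).
Solving J·Δ = −F gives Δ = (1.239, -1.895).
Then the next iterate is (u, v)₁ = (-1.761, 1.105).
Re-evaluating at (-1.761, 1.105): F = (-9.25197, -10.03151), so ‖F‖₂ = 13.647.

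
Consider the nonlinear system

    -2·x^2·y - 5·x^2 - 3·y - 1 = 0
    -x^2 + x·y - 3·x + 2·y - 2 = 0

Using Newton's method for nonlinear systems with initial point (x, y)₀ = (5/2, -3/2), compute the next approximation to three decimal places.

At (5/2, -3/2): F = (-9.000, -22.500).
Jacobian J = [[-4·x·y - 10·x, -2·x^2 - 3], [-2·x + y - 3, x + 2]].
At the point, J = [[-10.000, -15.500], [-9.500, 4.500]] (det J = -192.250).
Solving J·Δ = −F gives Δ = (-2.025, 0.726).
Then the next iterate is (x, y)₁ = (0.475, -0.774).

(0.475, -0.774)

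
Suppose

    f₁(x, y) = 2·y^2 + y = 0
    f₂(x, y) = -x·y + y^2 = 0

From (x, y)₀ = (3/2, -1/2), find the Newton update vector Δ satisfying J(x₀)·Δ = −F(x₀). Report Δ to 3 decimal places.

(-2.000, 0.000)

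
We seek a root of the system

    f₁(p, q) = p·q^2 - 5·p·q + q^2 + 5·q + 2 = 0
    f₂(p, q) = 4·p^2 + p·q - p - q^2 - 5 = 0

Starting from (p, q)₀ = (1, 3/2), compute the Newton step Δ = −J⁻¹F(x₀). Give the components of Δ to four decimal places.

At (1, 3/2): F = (6.5000, -2.7500).
Jacobian J = [[q^2 - 5·q, 2·p·q - 5·p + 2·q + 5], [8·p + q - 1, p - 2·q]].
At the point, J = [[-5.2500, 6.0000], [8.5000, -2.0000]] (det J = -40.5000).
Solving J·Δ = −F gives Δ = (0.0864, -1.0077).

(0.0864, -1.0077)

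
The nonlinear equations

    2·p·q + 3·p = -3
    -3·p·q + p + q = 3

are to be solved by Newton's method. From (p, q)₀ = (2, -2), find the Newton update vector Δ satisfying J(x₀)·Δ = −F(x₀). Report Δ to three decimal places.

(-1.783, -0.696)

At (2, -2): F = (1.000, 9.000).
Jacobian J = [[2·q + 3, 2·p], [-3·q + 1, -3·p + 1]].
At the point, J = [[-1.000, 4.000], [7.000, -5.000]] (det J = -23.000).
Solving J·Δ = −F gives Δ = (-1.783, -0.696).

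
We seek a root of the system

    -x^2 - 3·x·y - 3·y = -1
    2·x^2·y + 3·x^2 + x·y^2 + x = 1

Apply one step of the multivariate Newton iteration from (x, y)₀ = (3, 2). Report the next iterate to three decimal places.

(3.176, -0.843)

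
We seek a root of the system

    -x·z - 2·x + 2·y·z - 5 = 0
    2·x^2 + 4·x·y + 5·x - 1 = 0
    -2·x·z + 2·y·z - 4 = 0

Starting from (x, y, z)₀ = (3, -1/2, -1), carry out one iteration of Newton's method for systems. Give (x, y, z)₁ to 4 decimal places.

(-3.4000, 5.3333, -4.0667)

At (3, -1/2, -1): F = (-7.0000, 26.0000, 3.0000).
Jacobian J = [[-z - 2, 2·z, -x + 2·y], [4·x + 4·y + 5, 4·x, 0], [-2·z, 2·z, -2·x + 2·y]].
At the point, J = [[-1.0000, -2.0000, -4.0000], [15.0000, 12.0000, 0.0000], [2.0000, -2.0000, -7.0000]] (det J = 90.0000).
Solving J·Δ = −F gives Δ = (-6.4000, 5.8333, -3.0667).
Then the next iterate is (x, y, z)₁ = (-3.4000, 5.3333, -4.0667).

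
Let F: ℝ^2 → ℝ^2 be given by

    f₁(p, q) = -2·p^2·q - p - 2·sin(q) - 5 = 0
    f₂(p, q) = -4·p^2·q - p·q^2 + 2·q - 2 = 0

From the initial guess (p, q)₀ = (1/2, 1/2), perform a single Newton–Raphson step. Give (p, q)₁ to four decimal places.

(-0.6556, -1.4501)

At (1/2, 1/2): F = (-6.708851, -1.6250).
Jacobian J = [[-4·p·q - 1, -2·p^2 - 2·cos(q)], [-8·p·q - q^2, -4·p^2 - 2·p·q + 2]].
At the point, J = [[-2.0000, -2.255165], [-2.2500, 0.5000]] (det J = -6.074122).
Solving J·Δ = −F gives Δ = (-1.1556, -1.9501).
Then the next iterate is (p, q)₁ = (-0.6556, -1.4501).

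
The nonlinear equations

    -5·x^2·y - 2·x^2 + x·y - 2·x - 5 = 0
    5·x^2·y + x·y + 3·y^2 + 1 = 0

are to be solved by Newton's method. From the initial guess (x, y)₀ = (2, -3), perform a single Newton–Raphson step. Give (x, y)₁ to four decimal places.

At (2, -3): F = (37.0000, -38.0000).
Jacobian J = [[-10·x·y - 4·x + y - 2, -5·x^2 + x], [10·x·y + y, 5·x^2 + x + 6·y]].
At the point, J = [[47.0000, -18.0000], [-63.0000, 4.0000]] (det J = -946.0000).
Solving J·Δ = −F gives Δ = (-0.5666, 0.5761).
Then the next iterate is (x, y)₁ = (1.4334, -2.4239).

(1.4334, -2.4239)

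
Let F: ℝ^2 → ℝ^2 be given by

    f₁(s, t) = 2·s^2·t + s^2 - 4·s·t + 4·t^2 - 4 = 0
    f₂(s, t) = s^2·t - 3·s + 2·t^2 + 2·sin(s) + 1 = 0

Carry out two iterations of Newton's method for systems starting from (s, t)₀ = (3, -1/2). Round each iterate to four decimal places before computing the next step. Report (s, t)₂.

(1.0136, -0.6708)

At (3, -1/2): F = (3.0000, -11.717760).
Jacobian J = [[4·s·t + 2·s - 4·t, 2·s^2 - 4·s + 8·t], [2·s·t + 2·cos(s) - 3, s^2 + 4·t]].
At the point, J = [[2.0000, 2.0000], [-7.979985, 7.0000]] (det J = 29.959970).
Solving J·Δ = −F gives Δ = (-1.4832, -0.0168).
Then the next iterate is (s, t)₁ = (1.5168, -0.5168).
Round to (1.5168, -0.5168) and repeat: F = (0.126555, -2.208143), J = [[1.965271, -5.600236], [-4.459824, 0.233482]].
Δ = (-0.5032, -0.1540), so (s, t)₂ = (1.0136, -0.6708).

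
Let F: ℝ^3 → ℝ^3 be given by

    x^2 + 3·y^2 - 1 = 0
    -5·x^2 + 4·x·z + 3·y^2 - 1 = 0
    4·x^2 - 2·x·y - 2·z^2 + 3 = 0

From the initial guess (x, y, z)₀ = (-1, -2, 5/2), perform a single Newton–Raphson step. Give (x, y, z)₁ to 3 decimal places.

(-0.452, -1.091, 1.513)

At (-1, -2, 5/2): F = (12.000, -4.000, -9.500).
Jacobian J = [[2·x, 6·y, 0], [-10·x + 4·z, 6·y, 4·x], [8·x - 2·y, -2·x, -4·z]].
At the point, J = [[-2.000, -12.000, 0.000], [20.000, -12.000, -4.000], [-4.000, 2.000, -10.000]] (det J = -2848.000).
Solving J·Δ = −F gives Δ = (0.548, 0.909, -0.987).
Then the next iterate is (x, y, z)₁ = (-0.452, -1.091, 1.513).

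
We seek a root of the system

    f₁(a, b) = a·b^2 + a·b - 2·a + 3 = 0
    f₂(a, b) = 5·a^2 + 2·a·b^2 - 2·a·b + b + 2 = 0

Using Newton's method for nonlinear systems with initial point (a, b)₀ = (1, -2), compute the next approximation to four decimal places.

At (1, -2): F = (3.0000, 17.0000).
Jacobian J = [[b^2 + b - 2, 2·a·b + a], [10·a + 2·b^2 - 2·b, 4·a·b - 2·a + 1]].
At the point, J = [[0.0000, -3.0000], [22.0000, -9.0000]] (det J = 66.0000).
Solving J·Δ = −F gives Δ = (-0.3636, 1.0000).
Then the next iterate is (a, b)₁ = (0.6364, -1.0000).

(0.6364, -1.0000)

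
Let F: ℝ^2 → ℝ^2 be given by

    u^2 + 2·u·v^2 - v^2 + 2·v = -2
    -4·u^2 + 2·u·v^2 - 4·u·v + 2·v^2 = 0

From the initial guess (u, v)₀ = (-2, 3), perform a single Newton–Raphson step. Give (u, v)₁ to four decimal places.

At (-2, 3): F = (-33.0000, -10.0000).
Jacobian J = [[2·u + 2·v^2, 4·u·v - 2·v + 2], [-8·u + 2·v^2 - 4·v, 4·u·v - 4·u + 4·v]].
At the point, J = [[14.0000, -28.0000], [22.0000, -4.0000]] (det J = 560.0000).
Solving J·Δ = −F gives Δ = (0.2643, -1.0464).
Then the next iterate is (u, v)₁ = (-1.7357, 1.9536).

(-1.7357, 1.9536)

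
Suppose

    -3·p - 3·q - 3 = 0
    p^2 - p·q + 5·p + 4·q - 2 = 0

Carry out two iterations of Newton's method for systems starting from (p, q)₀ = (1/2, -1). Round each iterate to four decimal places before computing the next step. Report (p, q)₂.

At (1/2, -1): F = (-1.5000, -2.7500).
Jacobian J = [[-3, -3], [2·p - q + 5, -p + 4]].
At the point, J = [[-3.0000, -3.0000], [7.0000, 3.5000]] (det J = 10.5000).
Solving J·Δ = −F gives Δ = (1.2857, -1.7857).
Then the next iterate is (p, q)₁ = (1.7857, -2.7857).
Round to (1.7857, -2.7857) and repeat: F = (0.0000, 3.948849), J = [[-3.0000, -3.0000], [11.3571, 2.2143]].
Δ = (-0.4319, 0.4319), so (p, q)₂ = (1.3538, -2.3538).

(1.3538, -2.3538)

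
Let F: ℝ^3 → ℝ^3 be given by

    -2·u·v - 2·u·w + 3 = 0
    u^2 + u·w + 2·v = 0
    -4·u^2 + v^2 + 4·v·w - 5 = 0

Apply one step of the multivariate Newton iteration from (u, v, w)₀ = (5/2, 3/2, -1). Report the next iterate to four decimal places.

(0.6318, 2.4224, -1.4487)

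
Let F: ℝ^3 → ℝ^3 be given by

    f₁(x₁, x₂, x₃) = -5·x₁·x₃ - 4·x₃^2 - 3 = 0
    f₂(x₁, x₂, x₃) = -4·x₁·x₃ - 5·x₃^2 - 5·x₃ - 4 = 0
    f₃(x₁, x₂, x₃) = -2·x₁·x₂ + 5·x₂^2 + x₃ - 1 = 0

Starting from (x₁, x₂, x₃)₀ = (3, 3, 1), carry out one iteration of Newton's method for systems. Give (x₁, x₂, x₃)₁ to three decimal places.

At (3, 3, 1): F = (-22.000, -26.000, 27.000).
Jacobian J = [[-5·x₃, 0, -5·x₁ - 8·x₃], [-4·x₃, 0, -4·x₁ - 10·x₃ - 5], [-2·x₂, -2·x₁ + 10·x₂, 1]].
At the point, J = [[-5.000, 0.000, -23.000], [-4.000, 0.000, -27.000], [-6.000, 24.000, 1.000]] (det J = -1032.000).
Solving J·Δ = −F gives Δ = (0.093, -1.061, -0.977).
Then the next iterate is (x₁, x₂, x₃)₁ = (3.093, 1.939, 0.023).

(3.093, 1.939, 0.023)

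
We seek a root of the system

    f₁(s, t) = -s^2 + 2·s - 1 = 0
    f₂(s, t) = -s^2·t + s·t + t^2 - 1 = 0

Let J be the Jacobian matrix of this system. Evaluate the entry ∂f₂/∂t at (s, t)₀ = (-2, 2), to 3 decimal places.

-2.000

∂f₂/∂t = -s^2 + s + 2·t.
At (-2, 2) this is -2.000.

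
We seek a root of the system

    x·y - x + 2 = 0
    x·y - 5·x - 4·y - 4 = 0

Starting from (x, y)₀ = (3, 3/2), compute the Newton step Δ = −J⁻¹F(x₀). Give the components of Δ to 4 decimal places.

(-5.8000, -0.2000)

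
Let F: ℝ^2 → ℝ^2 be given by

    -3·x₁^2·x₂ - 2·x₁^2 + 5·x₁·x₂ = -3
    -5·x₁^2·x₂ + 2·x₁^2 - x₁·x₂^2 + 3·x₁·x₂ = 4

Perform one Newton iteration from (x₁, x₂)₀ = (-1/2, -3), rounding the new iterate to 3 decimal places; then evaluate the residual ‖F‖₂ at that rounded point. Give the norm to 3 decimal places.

580.128

At (-1/2, -3): F = (12.250, 9.250).
Jacobian J = [[-6·x₁·x₂ - 4·x₁ + 5·x₂, -3·x₁^2 + 5·x₁], [-10·x₁·x₂ + 4·x₁ - x₂^2 + 3·x₂, -5·x₁^2 - 2·x₁·x₂ + 3·x₁]].
At the point, J = [[-22.000, -3.250], [-35.000, -5.750]] (det J = 12.750).
Solving J·Δ = −F gives Δ = (3.167, -17.667).
Then the next iterate is (x₁, x₂)₁ = (2.667, -20.667).
Re-evaluating at (2.667, -20.667): F = (154.18601, -559.26258), so ‖F‖₂ = 580.128.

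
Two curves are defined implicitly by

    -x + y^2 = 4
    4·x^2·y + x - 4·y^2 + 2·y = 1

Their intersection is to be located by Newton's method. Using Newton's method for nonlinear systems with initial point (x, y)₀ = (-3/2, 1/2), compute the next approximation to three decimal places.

At (-3/2, 1/2): F = (-2.250, 2.000).
Jacobian J = [[-1, 2·y], [8·x·y + 1, 4·x^2 - 8·y + 2]].
At the point, J = [[-1.000, 1.000], [-5.000, 7.000]] (det J = -2.000).
Solving J·Δ = −F gives Δ = (-8.875, -6.625).
Then the next iterate is (x, y)₁ = (-10.375, -6.125).

(-10.375, -6.125)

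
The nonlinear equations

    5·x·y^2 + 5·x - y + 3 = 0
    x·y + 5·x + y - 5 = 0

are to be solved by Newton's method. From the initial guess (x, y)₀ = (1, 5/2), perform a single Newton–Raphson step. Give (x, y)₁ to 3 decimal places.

At (1, 5/2): F = (36.750, 5.000).
Jacobian J = [[5·y^2 + 5, 10·x·y - 1], [y + 5, x + 1]].
At the point, J = [[36.250, 24.000], [7.500, 2.000]] (det J = -107.500).
Solving J·Δ = −F gives Δ = (-0.433, -0.878).
Then the next iterate is (x, y)₁ = (0.567, 1.622).

(0.567, 1.622)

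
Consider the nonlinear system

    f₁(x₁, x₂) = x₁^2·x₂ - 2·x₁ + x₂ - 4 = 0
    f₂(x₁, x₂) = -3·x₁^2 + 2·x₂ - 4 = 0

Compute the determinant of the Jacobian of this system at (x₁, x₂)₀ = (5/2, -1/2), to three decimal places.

J = [[2·x₁·x₂ - 2, x₁^2 + 1], [-6·x₁, 2]].
At the point, J = [[-4.500, 7.250], [-15.000, 2.000]].
det J = 99.750.

99.750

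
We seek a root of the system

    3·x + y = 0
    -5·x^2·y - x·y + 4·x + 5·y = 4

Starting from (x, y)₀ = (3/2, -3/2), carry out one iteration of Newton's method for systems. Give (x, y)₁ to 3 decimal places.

(0.780, -2.341)

At (3/2, -3/2): F = (3.000, 13.625).
Jacobian J = [[3, 1], [-10·x·y - y + 4, -5·x^2 - x + 5]].
At the point, J = [[3.000, 1.000], [28.000, -7.750]] (det J = -51.250).
Solving J·Δ = −F gives Δ = (-0.720, -0.841).
Then the next iterate is (x, y)₁ = (0.780, -2.341).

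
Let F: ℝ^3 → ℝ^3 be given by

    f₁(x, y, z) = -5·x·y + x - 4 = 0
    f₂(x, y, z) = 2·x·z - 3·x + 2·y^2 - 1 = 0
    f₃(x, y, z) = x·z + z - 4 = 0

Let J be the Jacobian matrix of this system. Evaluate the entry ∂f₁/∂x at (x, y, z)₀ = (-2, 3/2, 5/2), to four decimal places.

-6.5000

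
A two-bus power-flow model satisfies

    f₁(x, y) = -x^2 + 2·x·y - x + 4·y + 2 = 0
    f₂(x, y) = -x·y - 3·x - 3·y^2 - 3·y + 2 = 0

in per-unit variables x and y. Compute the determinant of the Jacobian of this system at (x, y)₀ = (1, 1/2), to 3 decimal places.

35.000

J = [[-2·x + 2·y - 1, 2·x + 4], [-y - 3, -x - 6·y - 3]].
At the point, J = [[-2.000, 6.000], [-3.500, -7.000]].
det J = 35.000.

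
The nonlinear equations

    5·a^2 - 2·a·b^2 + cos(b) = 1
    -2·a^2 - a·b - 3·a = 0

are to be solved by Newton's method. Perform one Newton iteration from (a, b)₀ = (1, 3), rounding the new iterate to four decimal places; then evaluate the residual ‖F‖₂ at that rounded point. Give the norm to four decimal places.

At (1, 3): F = (-14.989992, -8.0000).
Jacobian J = [[10·a - 2·b^2, -4·a·b - sin(b)], [-4·a - b - 3, -a]].
At the point, J = [[-8.0000, -12.141120], [-10.0000, -1.0000]] (det J = -113.411200).
Solving J·Δ = −F gives Δ = (-0.7243, -0.7574).
Then the next iterate is (a, b)₁ = (0.2757, 2.2426).
Re-evaluating at (0.2757, 2.2426): F = (-4.015477, -1.597406), so ‖F‖₂ = 4.3215.

4.3215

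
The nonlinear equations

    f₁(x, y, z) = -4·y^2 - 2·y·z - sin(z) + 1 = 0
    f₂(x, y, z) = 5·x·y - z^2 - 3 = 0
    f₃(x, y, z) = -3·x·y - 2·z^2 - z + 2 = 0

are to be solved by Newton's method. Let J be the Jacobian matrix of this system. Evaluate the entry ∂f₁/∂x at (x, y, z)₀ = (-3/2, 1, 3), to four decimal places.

∂f₁/∂x = 0.
At (-3/2, 1, 3) this is 0.0000.

0.0000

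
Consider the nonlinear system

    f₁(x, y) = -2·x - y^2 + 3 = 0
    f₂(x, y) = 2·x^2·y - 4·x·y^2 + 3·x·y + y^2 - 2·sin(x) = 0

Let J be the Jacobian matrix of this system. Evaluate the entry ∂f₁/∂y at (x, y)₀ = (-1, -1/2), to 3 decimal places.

1.000

∂f₁/∂y = -2·y.
At (-1, -1/2) this is 1.000.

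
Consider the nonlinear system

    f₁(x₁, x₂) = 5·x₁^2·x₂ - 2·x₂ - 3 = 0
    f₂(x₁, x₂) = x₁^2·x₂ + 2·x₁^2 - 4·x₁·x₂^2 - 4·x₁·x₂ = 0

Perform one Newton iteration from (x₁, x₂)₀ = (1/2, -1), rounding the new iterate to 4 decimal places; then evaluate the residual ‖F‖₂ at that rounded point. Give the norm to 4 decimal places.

At (1/2, -1): F = (-2.2500, 0.2500).
Jacobian J = [[10·x₁·x₂, 5·x₁^2 - 2], [2·x₁·x₂ + 4·x₁ - 4·x₂^2 - 4·x₂, x₁^2 - 8·x₁·x₂ - 4·x₁]].
At the point, J = [[-5.0000, -0.7500], [1.0000, 2.2500]] (det J = -10.5000).
Solving J·Δ = −F gives Δ = (-0.4643, 0.0952).
Then the next iterate is (x₁, x₂)₁ = (0.0357, -0.9048).
Re-evaluating at (0.0357, -0.9048): F = (-1.196166, 0.013696), so ‖F‖₂ = 1.1962.

1.1962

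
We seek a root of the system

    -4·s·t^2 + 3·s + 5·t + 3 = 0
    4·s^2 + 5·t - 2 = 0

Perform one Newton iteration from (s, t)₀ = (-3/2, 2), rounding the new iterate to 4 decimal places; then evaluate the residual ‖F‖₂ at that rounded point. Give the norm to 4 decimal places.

12.8480

At (-3/2, 2): F = (32.5000, 17.0000).
Jacobian J = [[-4·t^2 + 3, -8·s·t + 5], [8·s, 5]].
At the point, J = [[-13.0000, 29.0000], [-12.0000, 5.0000]] (det J = 283.0000).
Solving J·Δ = −F gives Δ = (1.1678, -0.5972).
Then the next iterate is (s, t)₁ = (-0.3322, 1.4028).
Re-evaluating at (-0.3322, 1.4028): F = (11.632276, 5.455427), so ‖F‖₂ = 12.8480.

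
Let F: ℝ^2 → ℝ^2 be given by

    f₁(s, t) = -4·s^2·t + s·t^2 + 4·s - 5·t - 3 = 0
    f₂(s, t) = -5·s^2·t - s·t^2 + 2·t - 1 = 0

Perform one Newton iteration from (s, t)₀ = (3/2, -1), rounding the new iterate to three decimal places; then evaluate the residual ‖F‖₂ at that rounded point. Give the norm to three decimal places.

At (3/2, -1): F = (18.500, 6.750).
Jacobian J = [[-8·s·t + t^2 + 4, -4·s^2 + 2·s·t - 5], [-10·s·t - t^2, -5·s^2 - 2·s·t + 2]].
At the point, J = [[17.000, -17.000], [14.000, -6.250]] (det J = 131.750).
Solving J·Δ = −F gives Δ = (0.007, 1.095).
Then the next iterate is (s, t)₁ = (1.507, 0.095).
Re-evaluating at (1.507, 0.095): F = (1.70360, -1.90235), so ‖F‖₂ = 2.554.

2.554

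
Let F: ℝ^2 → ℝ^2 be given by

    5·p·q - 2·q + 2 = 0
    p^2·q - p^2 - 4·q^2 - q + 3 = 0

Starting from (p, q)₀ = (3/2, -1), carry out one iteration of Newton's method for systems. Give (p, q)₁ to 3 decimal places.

(0.925, -0.887)

At (3/2, -1): F = (-3.500, -4.500).
Jacobian J = [[5·q, 5·p - 2], [2·p·q - 2·p, p^2 - 8·q - 1]].
At the point, J = [[-5.000, 5.500], [-6.000, 9.250]] (det J = -13.250).
Solving J·Δ = −F gives Δ = (-0.575, 0.113).
Then the next iterate is (p, q)₁ = (0.925, -0.887).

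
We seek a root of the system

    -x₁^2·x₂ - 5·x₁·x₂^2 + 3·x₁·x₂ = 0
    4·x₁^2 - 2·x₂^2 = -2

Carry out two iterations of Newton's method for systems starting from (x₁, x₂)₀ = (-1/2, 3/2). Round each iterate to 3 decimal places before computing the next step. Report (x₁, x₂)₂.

(-0.121, 0.983)

At (-1/2, 3/2): F = (3.000, -1.500).
Jacobian J = [[-2·x₁·x₂ - 5·x₂^2 + 3·x₂, -x₁^2 - 10·x₁·x₂ + 3·x₁], [8·x₁, -4·x₂]].
At the point, J = [[-5.250, 5.750], [-4.000, -6.000]] (det J = 54.500).
Solving J·Δ = −F gives Δ = (0.172, -0.365).
Then the next iterate is (x₁, x₂)₁ = (-0.328, 1.135).
Round to (-0.328, 1.135) and repeat: F = (0.87374, -0.14611), J = [[-2.29156, 2.63122], [-2.624, -4.540]].
Δ = (0.207, -0.152), so (x₁, x₂)₂ = (-0.121, 0.983).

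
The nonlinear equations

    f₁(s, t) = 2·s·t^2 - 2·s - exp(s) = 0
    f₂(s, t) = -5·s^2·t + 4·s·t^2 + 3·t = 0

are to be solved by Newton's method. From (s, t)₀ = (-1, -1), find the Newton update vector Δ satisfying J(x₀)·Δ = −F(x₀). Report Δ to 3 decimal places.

(-0.266, 0.068)

At (-1, -1): F = (-0.36788, -2.000).
Jacobian J = [[2·t^2 - exp(s) - 2, 4·s·t], [-10·s·t + 4·t^2, -5·s^2 + 8·s·t + 3]].
At the point, J = [[-0.36788, 4.000], [-6.000, 6.000]] (det J = 21.79272).
Solving J·Δ = −F gives Δ = (-0.266, 0.068).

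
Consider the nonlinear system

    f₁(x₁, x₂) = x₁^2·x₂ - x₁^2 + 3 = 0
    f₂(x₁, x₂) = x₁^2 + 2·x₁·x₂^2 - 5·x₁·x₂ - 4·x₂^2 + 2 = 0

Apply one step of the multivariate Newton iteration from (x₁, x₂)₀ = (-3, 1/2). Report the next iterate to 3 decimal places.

(-1.259, 0.086)

At (-3, 1/2): F = (-1.500, 16.000).
Jacobian J = [[2·x₁·x₂ - 2·x₁, x₁^2], [2·x₁ + 2·x₂^2 - 5·x₂, 4·x₁·x₂ - 5·x₁ - 8·x₂]].
At the point, J = [[3.000, 9.000], [-8.000, 5.000]] (det J = 87.000).
Solving J·Δ = −F gives Δ = (1.741, -0.414).
Then the next iterate is (x₁, x₂)₁ = (-1.259, 0.086).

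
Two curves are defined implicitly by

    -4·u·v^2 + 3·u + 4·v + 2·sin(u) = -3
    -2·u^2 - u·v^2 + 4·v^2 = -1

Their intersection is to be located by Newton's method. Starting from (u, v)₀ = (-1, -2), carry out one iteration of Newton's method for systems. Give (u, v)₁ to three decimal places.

(-1.426, -1.050)

At (-1, -2): F = (6.31706, 19.000).
Jacobian J = [[-4·v^2 + 2·cos(u) + 3, -8·u·v + 4], [-4·u - v^2, -2·u·v + 8·v]].
At the point, J = [[-11.91940, -12.000], [0.000, -20.000]] (det J = 238.38791).
Solving J·Δ = −F gives Δ = (-0.426, 0.950).
Then the next iterate is (u, v)₁ = (-1.426, -1.050).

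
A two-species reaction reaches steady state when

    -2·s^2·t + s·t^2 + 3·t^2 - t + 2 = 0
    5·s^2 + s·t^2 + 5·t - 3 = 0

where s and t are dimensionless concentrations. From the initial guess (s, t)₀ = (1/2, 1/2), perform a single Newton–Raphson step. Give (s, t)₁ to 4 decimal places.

(1.1795, -0.3077)

At (1/2, 1/2): F = (2.1250, 0.8750).
Jacobian J = [[-4·s·t + t^2, -2·s^2 + 2·s·t + 6·t - 1], [10·s + t^2, 2·s·t + 5]].
At the point, J = [[-0.7500, 2.0000], [5.2500, 5.5000]] (det J = -14.6250).
Solving J·Δ = −F gives Δ = (0.6795, -0.8077).
Then the next iterate is (s, t)₁ = (1.1795, -0.3077).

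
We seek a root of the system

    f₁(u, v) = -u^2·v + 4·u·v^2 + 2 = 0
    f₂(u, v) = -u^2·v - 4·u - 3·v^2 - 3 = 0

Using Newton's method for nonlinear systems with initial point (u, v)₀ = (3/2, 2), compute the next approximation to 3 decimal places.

(-1.810, 2.533)

At (3/2, 2): F = (21.500, -25.500).
Jacobian J = [[-2·u·v + 4·v^2, -u^2 + 8·u·v], [-2·u·v - 4, -u^2 - 6·v]].
At the point, J = [[10.000, 21.750], [-10.000, -14.250]] (det J = 75.000).
Solving J·Δ = −F gives Δ = (-3.310, 0.533).
Then the next iterate is (u, v)₁ = (-1.810, 2.533).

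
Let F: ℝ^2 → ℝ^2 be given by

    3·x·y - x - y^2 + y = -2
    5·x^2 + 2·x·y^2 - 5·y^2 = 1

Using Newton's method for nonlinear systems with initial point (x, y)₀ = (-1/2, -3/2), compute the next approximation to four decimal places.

(0.0230, -0.7494)

At (-1/2, -3/2): F = (1.0000, -13.2500).
Jacobian J = [[3·y - 1, 3·x - 2·y + 1], [10·x + 2·y^2, 4·x·y - 10·y]].
At the point, J = [[-5.5000, 2.5000], [-0.5000, 18.0000]] (det J = -97.7500).
Solving J·Δ = −F gives Δ = (0.5230, 0.7506).
Then the next iterate is (x, y)₁ = (0.0230, -0.7494).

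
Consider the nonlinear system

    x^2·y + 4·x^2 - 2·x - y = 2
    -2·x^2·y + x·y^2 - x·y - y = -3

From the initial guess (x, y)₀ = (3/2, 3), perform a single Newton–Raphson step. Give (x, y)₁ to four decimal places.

(1.1014, 2.8585)

At (3/2, 3): F = (7.7500, -4.5000).
Jacobian J = [[2·x·y + 8·x - 2, x^2 - 1], [-4·x·y + y^2 - y, -2·x^2 + 2·x·y - x - 1]].
At the point, J = [[19.0000, 1.2500], [-12.0000, 2.0000]] (det J = 53.0000).
Solving J·Δ = −F gives Δ = (-0.3986, -0.1415).
Then the next iterate is (x, y)₁ = (1.1014, 2.8585).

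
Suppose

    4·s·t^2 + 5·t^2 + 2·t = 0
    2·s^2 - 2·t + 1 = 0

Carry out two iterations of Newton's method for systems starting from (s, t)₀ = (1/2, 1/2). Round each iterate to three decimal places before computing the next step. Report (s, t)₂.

At (1/2, 1/2): F = (2.750, 0.500).
Jacobian J = [[4·t^2, 8·s·t + 10·t + 2], [4·s, -2]].
At the point, J = [[1.000, 9.000], [2.000, -2.000]] (det J = -20.000).
Solving J·Δ = −F gives Δ = (-0.500, -0.250).
Then the next iterate is (s, t)₁ = (0.000, 0.250).
Round to (0.000, 0.250) and repeat: F = (0.81250, 0.500), J = [[0.250, 4.500], [0.000, -2.000]].
Δ = (-7.750, 0.250), so (s, t)₂ = (-7.750, 0.500).

(-7.750, 0.500)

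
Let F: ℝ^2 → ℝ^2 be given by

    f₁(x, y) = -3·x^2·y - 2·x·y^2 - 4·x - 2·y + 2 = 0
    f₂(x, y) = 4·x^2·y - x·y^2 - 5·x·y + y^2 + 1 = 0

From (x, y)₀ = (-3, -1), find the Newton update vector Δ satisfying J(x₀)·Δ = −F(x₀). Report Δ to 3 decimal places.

(-1.905, 2.310)

At (-3, -1): F = (49.000, -46.000).
Jacobian J = [[-6·x·y - 2·y^2 - 4, -3·x^2 - 4·x·y - 2], [8·x·y - y^2 - 5·y, 4·x^2 - 2·x·y - 5·x + 2·y]].
At the point, J = [[-24.000, -41.000], [28.000, 43.000]] (det J = 116.000).
Solving J·Δ = −F gives Δ = (-1.905, 2.310).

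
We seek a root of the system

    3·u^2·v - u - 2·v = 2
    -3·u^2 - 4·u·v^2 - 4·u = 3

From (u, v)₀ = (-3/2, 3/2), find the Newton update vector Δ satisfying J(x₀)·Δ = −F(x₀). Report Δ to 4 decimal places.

(0.3014, -0.4747)

At (-3/2, 3/2): F = (6.6250, 9.7500).
Jacobian J = [[6·u·v - 1, 3·u^2 - 2], [-6·u - 4·v^2 - 4, -8·u·v]].
At the point, J = [[-14.5000, 4.7500], [-4.0000, 18.0000]] (det J = -242.0000).
Solving J·Δ = −F gives Δ = (0.3014, -0.4747).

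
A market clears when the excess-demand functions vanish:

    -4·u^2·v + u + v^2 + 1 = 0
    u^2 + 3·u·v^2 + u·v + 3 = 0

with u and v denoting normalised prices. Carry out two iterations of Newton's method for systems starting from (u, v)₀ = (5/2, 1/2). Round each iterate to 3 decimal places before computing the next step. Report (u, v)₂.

At (5/2, 1/2): F = (-8.750, 12.375).
Jacobian J = [[-8·u·v + 1, -4·u^2 + 2·v], [2·u + 3·v^2 + v, 6·u·v + u]].
At the point, J = [[-9.000, -24.000], [6.250, 10.000]] (det J = 60.000).
Solving J·Δ = −F gives Δ = (-3.492, 0.945).
Then the next iterate is (u, v)₁ = (-0.992, 1.445).
Round to (-0.992, 1.445) and repeat: F = (-3.59186, -3.66334), J = [[12.46752, -1.04626], [5.72508, -9.59264]].
Δ = (0.270, -0.221), so (u, v)₂ = (-0.722, 1.224).

(-0.722, 1.224)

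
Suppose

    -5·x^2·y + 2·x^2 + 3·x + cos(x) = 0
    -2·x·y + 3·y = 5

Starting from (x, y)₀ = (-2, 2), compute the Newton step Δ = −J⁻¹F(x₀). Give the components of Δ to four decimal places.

At (-2, 2): F = (-38.416147, 9.0000).
Jacobian J = [[-10·x·y + 4·x - sin(x) + 3, -5·x^2], [-2·y, -2·x + 3]].
At the point, J = [[35.909297, -20.0000], [-4.0000, 7.0000]] (det J = 171.365082).
Solving J·Δ = −F gives Δ = (0.5189, -0.9892).

(0.5189, -0.9892)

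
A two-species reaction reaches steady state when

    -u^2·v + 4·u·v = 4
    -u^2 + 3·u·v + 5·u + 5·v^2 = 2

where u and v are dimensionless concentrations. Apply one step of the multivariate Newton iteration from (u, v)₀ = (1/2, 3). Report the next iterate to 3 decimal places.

At (1/2, 3): F = (1.250, 49.750).
Jacobian J = [[-2·u·v + 4·v, -u^2 + 4·u], [-2·u + 3·v + 5, 3·u + 10·v]].
At the point, J = [[9.000, 1.750], [13.000, 31.500]] (det J = 260.750).
Solving J·Δ = −F gives Δ = (0.183, -1.655).
Then the next iterate is (u, v)₁ = (0.683, 1.345).

(0.683, 1.345)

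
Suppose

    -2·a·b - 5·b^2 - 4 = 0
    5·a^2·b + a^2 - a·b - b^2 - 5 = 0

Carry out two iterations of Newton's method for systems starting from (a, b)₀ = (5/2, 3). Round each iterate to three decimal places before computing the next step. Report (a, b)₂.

(1.830, 0.261)

At (5/2, 3): F = (-64.000, 78.500).
Jacobian J = [[-2·b, -2·a - 10·b], [10·a·b + 2·a - b, 5·a^2 - a - 2·b]].
At the point, J = [[-6.000, -35.000], [77.000, 22.750]] (det J = 2558.500).
Solving J·Δ = −F gives Δ = (-0.505, -1.742).
Then the next iterate is (a, b)₁ = (1.995, 1.258).
Round to (1.995, 1.258) and repeat: F = (-16.93224, 19.92211), J = [[-2.516, -16.570], [27.82910, 15.38913]].
Δ = (-0.165, -0.997), so (a, b)₂ = (1.830, 0.261).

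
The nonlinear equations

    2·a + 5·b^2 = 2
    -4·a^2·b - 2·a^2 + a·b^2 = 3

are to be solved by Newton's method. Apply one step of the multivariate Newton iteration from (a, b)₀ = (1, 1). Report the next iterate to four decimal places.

At (1, 1): F = (5.0000, -8.0000).
Jacobian J = [[2, 10·b], [-8·a·b - 4·a + b^2, -4·a^2 + 2·a·b]].
At the point, J = [[2.0000, 10.0000], [-11.0000, -2.0000]] (det J = 106.0000).
Solving J·Δ = −F gives Δ = (-0.6604, -0.3679).
Then the next iterate is (a, b)₁ = (0.3396, 0.6321).

(0.3396, 0.6321)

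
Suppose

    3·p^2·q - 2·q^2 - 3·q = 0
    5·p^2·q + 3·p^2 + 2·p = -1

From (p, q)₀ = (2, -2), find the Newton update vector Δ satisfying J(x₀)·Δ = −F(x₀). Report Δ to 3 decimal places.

At (2, -2): F = (-26.000, -23.000).
Jacobian J = [[6·p·q, 3·p^2 - 4·q - 3], [10·p·q + 6·p + 2, 5·p^2]].
At the point, J = [[-24.000, 17.000], [-26.000, 20.000]] (det J = -38.000).
Solving J·Δ = −F gives Δ = (-3.395, -3.263).

(-3.395, -3.263)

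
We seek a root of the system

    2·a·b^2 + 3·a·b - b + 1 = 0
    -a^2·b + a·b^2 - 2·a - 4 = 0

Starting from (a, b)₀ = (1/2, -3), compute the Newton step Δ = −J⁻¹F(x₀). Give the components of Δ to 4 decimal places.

(1.0194, 3.2136)

At (1/2, -3): F = (8.5000, 0.2500).
Jacobian J = [[2·b^2 + 3·b, 4·a·b + 3·a - 1], [-2·a·b + b^2 - 2, -a^2 + 2·a·b]].
At the point, J = [[9.0000, -5.5000], [10.0000, -3.2500]] (det J = 25.7500).
Solving J·Δ = −F gives Δ = (1.0194, 3.2136).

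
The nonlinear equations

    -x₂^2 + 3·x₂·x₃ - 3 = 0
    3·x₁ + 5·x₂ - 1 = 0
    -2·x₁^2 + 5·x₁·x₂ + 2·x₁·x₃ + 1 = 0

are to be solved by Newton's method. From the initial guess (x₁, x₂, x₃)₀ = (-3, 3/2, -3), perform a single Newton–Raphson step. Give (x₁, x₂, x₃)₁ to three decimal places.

(-1.069, 0.841, -0.590)

At (-3, 3/2, -3): F = (-18.750, -2.500, -21.500).
Jacobian J = [[0, -2·x₂ + 3·x₃, 3·x₂], [3, 5, 0], [-4·x₁ + 5·x₂ + 2·x₃, 5·x₁, 2·x₁]].
At the point, J = [[0.000, -12.000, 4.500], [3.000, 5.000, 0.000], [13.500, -15.000, -6.000]] (det J = -722.250).
Solving J·Δ = −F gives Δ = (1.931, -0.659, 2.410).
Then the next iterate is (x₁, x₂, x₃)₁ = (-1.069, 0.841, -0.590).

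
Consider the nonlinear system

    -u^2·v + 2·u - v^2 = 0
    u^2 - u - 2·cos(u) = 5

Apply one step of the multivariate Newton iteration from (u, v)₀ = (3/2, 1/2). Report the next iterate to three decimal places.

(2.599, 1.169)

At (3/2, 1/2): F = (1.625, -4.39147).
Jacobian J = [[-2·u·v + 2, -u^2 - 2·v], [2·u + 2·sin(u) - 1, 0]].
At the point, J = [[0.500, -3.250], [3.99499, 0.000]] (det J = 12.98372).
Solving J·Δ = −F gives Δ = (1.099, 0.669).
Then the next iterate is (u, v)₁ = (2.599, 1.169).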